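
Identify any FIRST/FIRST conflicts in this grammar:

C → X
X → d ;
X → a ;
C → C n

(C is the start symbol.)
A FIRST/FIRST conflict occurs when two productions N → α and N → β for the same non-terminal have FIRST(α) ∩ FIRST(β) ≠ ∅ (with ε ∈ FIRST of a nullable right-hand side, so two nullable alternatives also conflict).

FIRST sets of the non-terminals at (or reachable through a nullable prefix from) the front of some alternative:
  FIRST(X) = { 'a', 'd' }
  FIRST(C) = { 'a', 'd' }

Productions for C:
  C → X: FIRST = { 'a', 'd' }
  C → C n: FIRST = { 'a', 'd' }
Productions for X:
  X → d ;: FIRST = { 'd' }
  X → a ;: FIRST = { 'a' }

Conflict for C: C → X and C → C n
  Overlap: { 'a', 'd' }

Answer: Yes. C → X / C → C n on { 'a', 'd' }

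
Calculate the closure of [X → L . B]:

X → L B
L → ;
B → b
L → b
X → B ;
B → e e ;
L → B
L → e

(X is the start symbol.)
{ [B → . b], [B → . e e ;], [X → L . B] }

Start with: [X → L . B]
  [X → L . B] has the dot before B: add [B → . b], [B → . e e ;]
No further items can be added.

CLOSURE = { [B → . b], [B → . e e ;], [X → L . B] }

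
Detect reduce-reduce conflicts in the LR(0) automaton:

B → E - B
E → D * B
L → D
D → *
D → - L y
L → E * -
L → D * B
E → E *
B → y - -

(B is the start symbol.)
Yes — I21: [E → D * B .] vs [L → D * B .]

A reduce-reduce conflict occurs when an LR(0) state has two complete items [A → α .] and [B → β .] — both call for a reduction, and with no lookahead the parser cannot choose between them.

Augment with B' → B and build the canonical LR(0) collection (I0 = CLOSURE({[B' → . B]}), then GOTO on every symbol after a dot until no new states appear). It has 22 states:
  I0: { [B → . E - B], [B → . y - -], [B' → . B], [D → . *], [D → . - L y], [E → . D * B], [E → . E *] }  — shift
  I1: { [D → * .] }  — reduce
  I2: { [D → - . L y], [D → . *], [D → . - L y], [E → . D * B], [E → . E *], [L → . D * B], [L → . D], [L → . E * -] }  — shift
  I3: { [B' → B .] }  — accept
  I4: { [E → D . * B] }  — shift
  I5: { [B → E . - B], [E → E . *] }  — shift
  I6: { [B → y . - -] }  — shift
  I7: { [B → y - . -] }  — shift
  I8: { [B → y - - .] }  — reduce
  I9: { [E → E * .] }  — reduce
  I10: { [B → . E - B], [B → . y - -], [B → E - . B], [D → . *], [D → . - L y], [E → . D * B], [E → . E *] }  — shift
  I11: { [B → E - B .] }  — reduce
  I12: { [B → . E - B], [B → . y - -], [D → . *], [D → . - L y], [E → . D * B], [E → . E *], [E → D * . B] }  — shift
  I13: { [E → D * B .] }  — reduce
  I14: { [E → D . * B], [L → D . * B], [L → D .] }  — shift, reduce
  I15: { [E → E . *], [L → E . * -] }  — shift
  I16: { [D → - L . y] }  — shift
  I17: { [D → - L y .] }  — reduce
  I18: { [E → E * .], [L → E * . -] }  — shift, reduce
  I19: { [L → E * - .] }  — reduce
  I20: { [B → . E - B], [B → . y - -], [D → . *], [D → . - L y], [E → . D * B], [E → . E *], [E → D * . B], [L → D * . B] }  — shift
  I21: { [E → D * B .], [L → D * B .] }  — 2 reduces

I21 contains complete items [E → D * B .], [L → D * B .] — reduce-reduce conflict.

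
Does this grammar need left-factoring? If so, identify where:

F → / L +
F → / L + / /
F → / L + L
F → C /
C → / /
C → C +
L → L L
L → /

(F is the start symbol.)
Yes, F has productions with common prefix '/ L +'

Left-factoring is needed when two productions for the same non-terminal
share a common prefix on the right-hand side.

Productions for F:
  F → / L +
  F → / L + / /
  F → / L + L
  F → C /
Productions for C:
  C → / /
  C → C +
Productions for L:
  L → L L
  L → /

Found common prefix '/ L +' in productions for F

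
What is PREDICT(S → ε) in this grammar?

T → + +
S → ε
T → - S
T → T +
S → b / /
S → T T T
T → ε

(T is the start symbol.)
{ $, '+', '-' }

PREDICT(S → ε) = (FIRST(RHS) \ {ε}) ∪ (FOLLOW(S) if ε ∈ FIRST(RHS), i.e. RHS ⇒* ε)
The right-hand side is ε (FIRST(ε) = { ε }), so the predict set is FOLLOW(S) = { $, '+', '-' }
PREDICT(S → ε) = { $, '+', '-' }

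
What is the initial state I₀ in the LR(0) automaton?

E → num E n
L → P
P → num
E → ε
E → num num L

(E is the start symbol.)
{ [E → . num E n], [E → . num num L], [E → .], [E' → . E] }

First, augment the grammar with E' → E
I₀ = CLOSURE({ [E' → . E] }):
  [E' → . E] has the dot before E: add [E → . num E n], [E → .], [E → . num num L]
No further items can be added.

I₀ = { [E → . num E n], [E → . num num L], [E → .], [E' → . E] }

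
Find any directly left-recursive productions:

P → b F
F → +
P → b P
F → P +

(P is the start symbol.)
Direct left recursion occurs when N → N α for some non-terminal N (the right-hand side begins with the left-hand side itself).

P → b F: starts with b
F → +: starts with '+'
P → b P: starts with b
F → P +: starts with P

No direct left recursion found.

Answer: No direct left recursion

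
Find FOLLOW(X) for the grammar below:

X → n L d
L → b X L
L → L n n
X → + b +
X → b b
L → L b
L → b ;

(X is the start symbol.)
To compute FOLLOW(X), find every occurrence of X on a right-hand side N → α X β: add FIRST(β) \ {ε}, and if β is empty or nullable also add FOLLOW(N). Iterate to a fixed point.

X is the start symbol, so $ ∈ FOLLOW(X).
In L → b X L: X is followed by L, add FIRST(L) \ {ε} = { 'b' }

Taking the union: FOLLOW(X) = { $, 'b' }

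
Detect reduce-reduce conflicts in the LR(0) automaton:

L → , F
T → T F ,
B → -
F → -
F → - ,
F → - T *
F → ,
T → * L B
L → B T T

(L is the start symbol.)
Augment with L' → L and build the canonical LR(0) collection (I0 = CLOSURE({[L' → . L]}), then GOTO on every symbol after a dot until no new states appear). It has 18 states:
  I0: { [B → . -], [L → . , F], [L → . B T T], [L' → . L] }  — shift
  I1: { [F → . ,], [F → . - ,], [F → . - T *], [F → . -], [L → , . F] }  — shift
  I2: { [B → - .] }  — reduce
  I3: { [L → B . T T], [T → . * L B], [T → . T F ,] }  — shift
  I4: { [L' → L .] }  — accept
  I5: { [B → . -], [L → . , F], [L → . B T T], [T → * . L B] }  — shift
  I6: { [F → . ,], [F → . - ,], [F → . - T *], [F → . -], [L → B T . T], [T → . * L B], [T → . T F ,], [T → T . F ,] }  — shift
  I7: { [F → , .] }  — reduce
  I8: { [F → - . ,], [F → - . T *], [F → - .], [T → . * L B], [T → . T F ,] }  — shift, reduce
  I9: { [T → T F . ,] }  — shift
  I10: { [F → . ,], [F → . - ,], [F → . - T *], [F → . -], [L → B T T .], [T → T . F ,] }  — shift, reduce
  I11: { [T → T F , .] }  — reduce
  I12: { [F → - , .] }  — reduce
  I13: { [F → - T . *], [F → . ,], [F → . - ,], [F → . - T *], [F → . -], [T → T . F ,] }  — shift
  I14: { [F → - T * .] }  — reduce
  I15: { [B → . -], [T → * L . B] }  — shift
  I16: { [T → * L B .] }  — reduce
  I17: { [L → , F .] }  — reduce

No state contains more than one complete item.

Answer: No reduce-reduce conflicts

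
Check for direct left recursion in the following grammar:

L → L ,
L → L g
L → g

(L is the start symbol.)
Yes, L is left-recursive

Direct left recursion occurs when N → N α for some non-terminal N (the right-hand side begins with the left-hand side itself).

L → L ,: LEFT RECURSIVE (starts with L)
L → L g: LEFT RECURSIVE (starts with L)
L → g: starts with g

The grammar has direct left recursion on: L.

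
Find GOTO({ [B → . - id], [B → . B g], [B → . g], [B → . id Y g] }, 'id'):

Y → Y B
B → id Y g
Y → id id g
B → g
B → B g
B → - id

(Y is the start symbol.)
{ [B → id . Y g], [Y → . Y B], [Y → . id id g] }

GOTO(I, 'id') = CLOSURE({ [A → αX.β] : [A → α.Xβ] ∈ I, X = 'id' })

Items with dot before 'id', with the dot advanced:
  [B → . id Y g] → [B → id . Y g]
Closure of the advanced items:
  [B → id . Y g] has the dot before Y: add [Y → . Y B], [Y → . id id g]

GOTO = { [B → id . Y g], [Y → . Y B], [Y → . id id g] }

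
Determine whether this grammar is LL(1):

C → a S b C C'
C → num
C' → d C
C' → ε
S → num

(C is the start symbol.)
Relevant sets:
  FOLLOW(C') = { $, 'd' }

For C:
  PREDICT(C → a S b C C') = { 'a' }
  PREDICT(C → num) = { 'num' }
For C':
  PREDICT(C' → d C) = { 'd' }
  PREDICT(C' → ε) = { $, 'd' }
S has a single production, so nothing to check there.

Conflict found: Predict set conflict for C': { 'd' }
The grammar is NOT LL(1).

Answer: No. Predict set conflict for C': { 'd' }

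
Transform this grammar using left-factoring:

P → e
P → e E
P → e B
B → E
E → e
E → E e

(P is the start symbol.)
Left-factoring transforms A → αβ₁ | αβ₂ into A → αA' and A' → β₁ | β₂
(α is the longest common prefix among the alternatives). Repeat until
no nonterminal has two alternatives with a common prefix.

Round 1: P has alternatives sharing prefix 'e'. Introduce P': P → e P'
  Add: P' → ε
  Add: P' → E
  Add: P' → B

No remaining common prefixes — done.

Resulting grammar:
P → e P'
P' → ε
P' → E
P' → B
B → E
E → e
E → E e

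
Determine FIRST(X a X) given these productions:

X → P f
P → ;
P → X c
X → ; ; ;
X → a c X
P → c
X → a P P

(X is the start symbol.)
FIRST sets of the non-terminals involved (from the grammar, by fixed-point iteration):
  FIRST(X) = { ';', 'a', 'c' }

To compute FIRST(X a X), process the symbols left to right:
Symbol X is a non-terminal. Add FIRST(X) \ {ε} = { ';', 'a', 'c' }
X is not nullable (ε ∉ FIRST(X)), so stop here.
FIRST(X a X) = { ';', 'a', 'c' }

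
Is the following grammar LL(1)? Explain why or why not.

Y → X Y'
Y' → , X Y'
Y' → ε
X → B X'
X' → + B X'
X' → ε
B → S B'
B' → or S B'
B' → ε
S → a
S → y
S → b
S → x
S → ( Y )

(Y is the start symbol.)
A grammar is LL(1) if for each non-terminal N with multiple productions, the predict sets of those productions are pairwise disjoint, where PREDICT(N → α) = (FIRST(α) \ {ε}) ∪ (FOLLOW(N) if α ⇒* ε).

Relevant sets:
  FOLLOW(Y') = { $, ')' }
  FOLLOW(X') = { $, ')', ',' }
  FOLLOW(B') = { $, ')', '+', ',' }

For Y':
  PREDICT(Y' → ',' X Y') = { ',' }
  PREDICT(Y' → ε) = { $, ')' }
For X':
  PREDICT(X' → '+' B X') = { '+' }
  PREDICT(X' → ε) = { $, ')', ',' }
For B':
  PREDICT(B' → or S B') = { 'or' }
  PREDICT(B' → ε) = { $, ')', '+', ',' }
For S:
  PREDICT(S → a) = { 'a' }
  PREDICT(S → y) = { 'y' }
  PREDICT(S → b) = { 'b' }
  PREDICT(S → x) = { 'x' }
  PREDICT(S → '(' Y ')') = { '(' }
Y, X, B have a single production, so nothing to check there.

All predict sets are disjoint. The grammar IS LL(1).

Answer: Yes, the grammar is LL(1).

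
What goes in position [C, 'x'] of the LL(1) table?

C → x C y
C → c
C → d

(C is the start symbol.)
To find M[C, 'x'], we find productions for C where 'x' is in the predict set (PREDICT(N → α) = (FIRST(α) \ {ε}) ∪ (FOLLOW(N) if α ⇒* ε)).

C → x C y: PREDICT = { 'x' }
  'x' is in predict set, so this production goes in M[C, 'x']
C → c: PREDICT = { 'c' }
C → d: PREDICT = { 'd' }

M[C, 'x'] = C → x C y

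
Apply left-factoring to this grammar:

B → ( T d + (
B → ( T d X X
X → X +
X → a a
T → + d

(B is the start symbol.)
Left-factoring transforms A → αβ₁ | αβ₂ into A → αA' and A' → β₁ | β₂
(α is the longest common prefix among the alternatives). Repeat until
no nonterminal has two alternatives with a common prefix.

Round 1: B has alternatives sharing prefix '( T d'. Introduce B': B → ( T d B'
  Add: B' → + (
  Add: B' → X X

No remaining common prefixes — done.

Resulting grammar:
B → ( T d B'
B' → + (
B' → X X
X → X +
X → a a
T → + d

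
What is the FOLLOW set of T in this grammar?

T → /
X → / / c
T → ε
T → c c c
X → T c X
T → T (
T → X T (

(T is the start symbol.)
{ $, '(', 'c' }

To compute FOLLOW(T), find every occurrence of T on a right-hand side N → α T β: add FIRST(β) \ {ε}, and if β is empty or nullable also add FOLLOW(N). Iterate to a fixed point.

T is the start symbol, so $ ∈ FOLLOW(T).
In X → T c X: T is followed by c X, add FIRST(c X) \ {ε} = { 'c' }
In T → T (: T is followed by '(', add FIRST('(') \ {ε} = { '(' }
In T → X T (: T is followed by '(', add FIRST('(') \ {ε} = { '(' }

Taking the union: FOLLOW(T) = { $, '(', 'c' }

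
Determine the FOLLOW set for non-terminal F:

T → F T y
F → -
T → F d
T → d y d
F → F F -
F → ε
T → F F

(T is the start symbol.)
To compute FOLLOW(F), find every occurrence of F on a right-hand side N → α F β: add FIRST(β) \ {ε}, and if β is empty or nullable also add FOLLOW(N). Iterate to a fixed point.

In T → F T y: F is followed by T y, add FIRST(T y) \ {ε} = { '-', 'd', 'y' }
In T → F d: F is followed by d, add FIRST(d) \ {ε} = { 'd' }
In F → F F -: F is followed by F '-', add FIRST(F '-') \ {ε} = { '-' }
In F → F F -: F is followed by '-', add FIRST('-') \ {ε} = { '-' }
In T → F F: F is followed by F, add FIRST(F) \ {ε} = { '-' }
  F is nullable, so also add FOLLOW(T)
In T → F F: F is at the end, add FOLLOW(T)

The FOLLOW sets referred to above (computed the same way, to a fixed point):
  FOLLOW(T) = { $, 'y' }

Taking the union: FOLLOW(F) = { $, '-', 'd', 'y' }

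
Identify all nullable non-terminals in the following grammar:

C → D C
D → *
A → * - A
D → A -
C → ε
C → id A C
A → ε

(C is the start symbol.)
{ 'A', 'C' }

A non-terminal is nullable if it can derive ε (the empty string): either it has an ε-production, or it has a production whose right-hand side consists entirely of nullable non-terminals.

ε-productions: C → ε, A → ε
So C, A are immediately nullable.
No further non-terminal can be added: every production for the remaining non-terminals contains a terminal or a non-nullable non-terminal.
Nullable = { 'A', 'C' }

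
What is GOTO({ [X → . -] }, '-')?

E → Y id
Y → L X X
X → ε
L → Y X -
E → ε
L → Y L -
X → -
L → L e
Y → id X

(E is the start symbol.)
{ [X → - .] }

GOTO(I, '-') = CLOSURE({ [A → αX.β] : [A → α.Xβ] ∈ I, X = '-' })

Items with dot before '-', with the dot advanced:
  [X → . -] → [X → - .]
Closure adds nothing (no advanced item has the dot before a non-terminal).

GOTO = { [X → - .] }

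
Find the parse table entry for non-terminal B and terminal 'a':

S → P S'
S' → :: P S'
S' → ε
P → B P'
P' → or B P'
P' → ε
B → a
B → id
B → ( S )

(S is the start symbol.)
To find M[B, 'a'], we find productions for B where 'a' is in the predict set (PREDICT(N → α) = (FIRST(α) \ {ε}) ∪ (FOLLOW(N) if α ⇒* ε)).

B → a: PREDICT = { 'a' }
  'a' is in predict set, so this production goes in M[B, 'a']
B → id: PREDICT = { 'id' }
B → ( S ): PREDICT = { '(' }

M[B, 'a'] = B → a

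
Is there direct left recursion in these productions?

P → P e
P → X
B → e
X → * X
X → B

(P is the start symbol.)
Yes, P is left-recursive

Direct left recursion occurs when N → N α for some non-terminal N (the right-hand side begins with the left-hand side itself).

P → P e: LEFT RECURSIVE (starts with P)
P → X: starts with X
B → e: starts with e
X → * X: starts with '*'
X → B: starts with B

The grammar has direct left recursion on: P.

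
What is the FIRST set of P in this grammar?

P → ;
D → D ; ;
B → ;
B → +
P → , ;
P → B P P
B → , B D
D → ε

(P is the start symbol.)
FIRST sets of the other non-terminals involved (by the same procedure, iterated to a fixed point):
  FIRST(B) = { '+', ',', ';' }

From P → ;:
  - ';' is a terminal: add ';' and stop
From P → , ;:
  - ',' is a terminal: add ',' and stop
From P → B P P:
  - B is a non-terminal: add FIRST(B) \ {ε} = { '+', ',', ';' }
    B is not nullable, so stop

Collecting: FIRST(P) = { '+', ',', ';' }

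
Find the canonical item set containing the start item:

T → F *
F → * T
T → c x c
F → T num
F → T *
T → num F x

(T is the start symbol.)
{ [F → . * T], [F → . T *], [F → . T num], [T → . F *], [T → . c x c], [T → . num F x], [T' → . T] }

First, augment the grammar with T' → T
I₀ = CLOSURE({ [T' → . T] }):
  [T' → . T] has the dot before T: add [T → . F *], [T → . c x c], [T → . num F x]
  [T → . F *] has the dot before F: add [F → . * T], [F → . T num], [F → . T *]
No further items can be added.

I₀ = { [F → . * T], [F → . T *], [F → . T num], [T → . F *], [T → . c x c], [T → . num F x], [T' → . T] }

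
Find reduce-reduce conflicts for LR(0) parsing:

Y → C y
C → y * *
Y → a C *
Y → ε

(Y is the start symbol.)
Augment with Y' → Y and build the canonical LR(0) collection (I0 = CLOSURE({[Y' → . Y]}), then GOTO on every symbol after a dot until no new states appear). It has 10 states:
  I0: { [C → . y * *], [Y → . C y], [Y → . a C *], [Y → .], [Y' → . Y] }  — shift, reduce
  I1: { [Y → C . y] }  — shift
  I2: { [Y' → Y .] }  — accept
  I3: { [C → . y * *], [Y → a . C *] }  — shift
  I4: { [C → y . * *] }  — shift
  I5: { [C → y * . *] }  — shift
  I6: { [C → y * * .] }  — reduce
  I7: { [Y → a C . *] }  — shift
  I8: { [Y → a C * .] }  — reduce
  I9: { [Y → C y .] }  — reduce

No state contains more than one complete item.

Answer: No reduce-reduce conflicts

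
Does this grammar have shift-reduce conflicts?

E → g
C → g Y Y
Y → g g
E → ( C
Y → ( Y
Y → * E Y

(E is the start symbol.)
No shift-reduce conflicts

Augment with E' → E and build the canonical LR(0) collection (I0 = CLOSURE({[E' → . E]}), then GOTO on every symbol after a dot until no new states appear). It has 15 states:
  I0: { [E → . ( C], [E → . g], [E' → . E] }  — shift
  I1: { [C → . g Y Y], [E → ( . C] }  — shift
  I2: { [E' → E .] }  — accept
  I3: { [E → g .] }  — reduce
  I4: { [E → ( C .] }  — reduce
  I5: { [C → g . Y Y], [Y → . ( Y], [Y → . * E Y], [Y → . g g] }  — shift
  I6: { [Y → ( . Y], [Y → . ( Y], [Y → . * E Y], [Y → . g g] }  — shift
  I7: { [E → . ( C], [E → . g], [Y → * . E Y] }  — shift
  I8: { [C → g Y . Y], [Y → . ( Y], [Y → . * E Y], [Y → . g g] }  — shift
  I9: { [Y → g . g] }  — shift
  I10: { [Y → g g .] }  — reduce
  I11: { [C → g Y Y .] }  — reduce
  I12: { [Y → * E . Y], [Y → . ( Y], [Y → . * E Y], [Y → . g g] }  — shift
  I13: { [Y → * E Y .] }  — reduce
  I14: { [Y → ( Y .] }  — reduce

No state contains both a complete item and a shift item.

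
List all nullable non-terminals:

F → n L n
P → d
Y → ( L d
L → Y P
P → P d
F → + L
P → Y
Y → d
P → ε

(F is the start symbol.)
{ 'P' }

A non-terminal is nullable if it can derive ε (the empty string): either it has an ε-production, or it has a production whose right-hand side consists entirely of nullable non-terminals.

ε-productions: P → ε
So P is immediately nullable.
No further non-terminal can be added: every production for the remaining non-terminals contains a terminal or a non-nullable non-terminal.
Nullable = { 'P' }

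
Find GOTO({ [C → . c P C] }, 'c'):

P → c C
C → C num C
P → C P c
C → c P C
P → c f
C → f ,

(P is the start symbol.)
GOTO(I, 'c') = CLOSURE({ [A → αX.β] : [A → α.Xβ] ∈ I, X = 'c' })

Items with dot before 'c', with the dot advanced:
  [C → . c P C] → [C → c . P C]
Closure of the advanced items:
  [C → c . P C] has the dot before P: add [P → . c C], [P → . C P c], [P → . c f]
  [P → . C P c] has the dot before C: add [C → . C num C], [C → . c P C], [C → . f ,]

GOTO = { [C → . C num C], [C → . c P C], [C → . f ,], [C → c . P C], [P → . C P c], [P → . c C], [P → . c f] }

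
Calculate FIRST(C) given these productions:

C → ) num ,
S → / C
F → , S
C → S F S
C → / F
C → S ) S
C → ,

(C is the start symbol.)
To compute FIRST(C), examine every production with C on the left-hand side, reading each right-hand side left to right until a non-nullable symbol is reached.

FIRST sets of the other non-terminals involved (by the same procedure, iterated to a fixed point):
  FIRST(S) = { '/' }

From C → ) num ,:
  - ')' is a terminal: add ')' and stop
From C → S F S:
  - S is a non-terminal: add FIRST(S) \ {ε} = { '/' }
    S is not nullable, so stop
From C → / F:
  - '/' is a terminal: add '/' and stop
From C → S ) S:
  - S is a non-terminal: add FIRST(S) \ {ε} = { '/' }
    S is not nullable, so stop
From C → ,:
  - ',' is a terminal: add ',' and stop

Collecting: FIRST(C) = { ')', ',', '/' }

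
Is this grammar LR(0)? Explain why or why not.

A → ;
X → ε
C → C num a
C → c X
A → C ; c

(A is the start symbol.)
A grammar is LR(0) if no state in the canonical LR(0) collection has:
  - both a shift item (dot before a terminal) and a complete item (shift-reduce conflict), or
  - two or more complete items (reduce-reduce conflict; the accept item [A' → A .] counts as a complete item here).

Augment with A' → A and build the canonical LR(0) collection (I0 = CLOSURE({[A' → . A]}), then GOTO on every symbol after a dot until no new states appear). It has 10 states:
  I0: { [A → . ;], [A → . C ; c], [A' → . A], [C → . C num a], [C → . c X] }  — shift
  I1: { [A → ; .] }  — reduce
  I2: { [A' → A .] }  — accept
  I3: { [A → C . ; c], [C → C . num a] }  — shift
  I4: { [C → c . X], [X → .] }  — reduce
  I5: { [C → c X .] }  — reduce
  I6: { [A → C ; . c] }  — shift
  I7: { [C → C num . a] }  — shift
  I8: { [C → C num a .] }  — reduce
  I9: { [A → C ; c .] }  — reduce

Every state is either a pure shift/goto state or contains exactly one complete item and nothing to shift — no conflicts. The grammar is LR(0).

Answer: Yes, the grammar is LR(0)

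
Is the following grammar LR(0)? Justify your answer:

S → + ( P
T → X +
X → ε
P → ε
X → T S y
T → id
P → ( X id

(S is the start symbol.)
No. Shift-reduce conflict between [P → .] and [P → . ( X id]

A grammar is LR(0) if no state in the canonical LR(0) collection has:
  - both a shift item (dot before a terminal) and a complete item (shift-reduce conflict), or
  - two or more complete items (reduce-reduce conflict; the accept item [S' → S .] counts as a complete item here).

Augment with S' → S and build the canonical LR(0) collection (I0 = CLOSURE({[S' → . S]}), then GOTO on every symbol after a dot until no new states appear). It has 13 states:
  I0: { [S → . + ( P], [S' → . S] }  — shift
  I1: { [S → + . ( P] }  — shift
  I2: { [S' → S .] }  — accept
  I3: { [P → . ( X id], [P → .], [S → + ( . P] }  — shift, reduce
  I4: { [P → ( . X id], [T → . X +], [T → . id], [X → . T S y], [X → .] }  — shift, reduce
  I5: { [S → + ( P .] }  — reduce
  I6: { [S → . + ( P], [X → T . S y] }  — shift
  I7: { [P → ( X . id], [T → X . +] }  — shift
  I8: { [T → id .] }  — reduce
  I9: { [T → X + .] }  — reduce
  I10: { [P → ( X id .] }  — reduce
  I11: { [X → T S . y] }  — shift
  I12: { [X → T S y .] }  — reduce

Conflict in state I3:
  Shift-reduce conflict between [P → .] and [P → . ( X id]
So the grammar is NOT LR(0).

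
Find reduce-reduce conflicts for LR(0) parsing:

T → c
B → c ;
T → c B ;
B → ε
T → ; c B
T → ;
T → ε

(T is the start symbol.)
A reduce-reduce conflict occurs when an LR(0) state has two complete items [A → α .] and [B → β .] — both call for a reduction, and with no lookahead the parser cannot choose between them.

Augment with T' → T and build the canonical LR(0) collection (I0 = CLOSURE({[T' → . T]}), then GOTO on every symbol after a dot until no new states appear). It has 10 states:
  I0: { [T → . ; c B], [T → . ;], [T → . c B ;], [T → . c], [T → .], [T' → . T] }  — shift, reduce
  I1: { [T → ; . c B], [T → ; .] }  — shift, reduce
  I2: { [T' → T .] }  — accept
  I3: { [B → . c ;], [B → .], [T → c . B ;], [T → c .] }  — shift, 2 reduces
  I4: { [T → c B . ;] }  — shift
  I5: { [B → c . ;] }  — shift
  I6: { [B → c ; .] }  — reduce
  I7: { [T → c B ; .] }  — reduce
  I8: { [B → . c ;], [B → .], [T → ; c . B] }  — shift, reduce
  I9: { [T → ; c B .] }  — reduce

I3 contains complete items [B → .], [T → c .] — reduce-reduce conflict.

Answer: Yes — I3: [B → .] vs [T → c .]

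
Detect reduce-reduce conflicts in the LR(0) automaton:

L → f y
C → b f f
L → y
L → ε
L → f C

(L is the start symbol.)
A reduce-reduce conflict occurs when an LR(0) state has two complete items [A → α .] and [B → β .] — both call for a reduction, and with no lookahead the parser cannot choose between them.

Augment with L' → L and build the canonical LR(0) collection (I0 = CLOSURE({[L' → . L]}), then GOTO on every symbol after a dot until no new states appear). It has 9 states:
  I0: { [L → . f C], [L → . f y], [L → . y], [L → .], [L' → . L] }  — shift, reduce
  I1: { [L' → L .] }  — accept
  I2: { [C → . b f f], [L → f . C], [L → f . y] }  — shift
  I3: { [L → y .] }  — reduce
  I4: { [L → f C .] }  — reduce
  I5: { [C → b . f f] }  — shift
  I6: { [L → f y .] }  — reduce
  I7: { [C → b f . f] }  — shift
  I8: { [C → b f f .] }  — reduce

No state contains more than one complete item.

Answer: No reduce-reduce conflicts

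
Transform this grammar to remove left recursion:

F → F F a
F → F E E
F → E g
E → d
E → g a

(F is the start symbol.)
F → E g F'
F' → F a F'
F' → E E F'
F' → ε
E → d
E → g a

F is directly left-recursive. The standard transformation for
  A → A α₁ | ... | A α_m | β₁ | ... | β_n
is
  A  → β₁ A' | ... | β_n A'
  A' → α₁ A' | ... | α_m A' | ε

F → E g becomes F → E g F'
F → F F a becomes F' → F a F'
F → F E E becomes F' → E E F'
Add F' → ε

Productions for other non-terminals are unchanged:
  E → d
  E → g a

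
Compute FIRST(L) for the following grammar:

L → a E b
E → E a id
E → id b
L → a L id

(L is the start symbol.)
{ 'a' }

To compute FIRST(L), examine every production with L on the left-hand side, reading each right-hand side left to right until a non-nullable symbol is reached.

From L → a E b:
  - a is a terminal: add 'a' and stop
From L → a L id:
  - a is a terminal: add 'a' and stop

Collecting: FIRST(L) = { 'a' }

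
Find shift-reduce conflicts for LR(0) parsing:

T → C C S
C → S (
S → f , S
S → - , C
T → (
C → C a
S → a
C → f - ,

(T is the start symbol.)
A shift-reduce conflict occurs when an LR(0) state has both:
  - a complete (reduce) item [A → α .] (dot at the end), and
  - a shift item [B → β . c γ] (dot before a terminal).

Augment with T' → T and build the canonical LR(0) collection (I0 = CLOSURE({[T' → . T]}), then GOTO on every symbol after a dot until no new states appear). It has 20 states:
  I0: { [C → . C a], [C → . S (], [C → . f - ,], [S → . - , C], [S → . a], [S → . f , S], [T → . (], [T → . C C S], [T' → . T] }  — shift
  I1: { [T → ( .] }  — reduce
  I2: { [S → - . , C] }  — shift
  I3: { [C → . C a], [C → . S (], [C → . f - ,], [C → C . a], [S → . - , C], [S → . a], [S → . f , S], [T → C . C S] }  — shift
  I4: { [C → S . (] }  — shift
  I5: { [T' → T .] }  — accept
  I6: { [S → a .] }  — reduce
  I7: { [C → f . - ,], [S → f . , S] }  — shift
  I8: { [S → . - , C], [S → . a], [S → . f , S], [S → f , . S] }  — shift
  I9: { [C → f - . ,] }  — shift
  I10: { [C → f - , .] }  — reduce
  I11: { [S → f , S .] }  — reduce
  I12: { [S → f . , S] }  — shift
  I13: { [C → S ( .] }  — reduce
  I14: { [C → C . a], [S → . - , C], [S → . a], [S → . f , S], [T → C C . S] }  — shift
  I15: { [C → C a .], [S → a .] }  — 2 reduces
  I16: { [T → C C S .] }  — reduce
  I17: { [C → . C a], [C → . S (], [C → . f - ,], [S → - , . C], [S → . - , C], [S → . a], [S → . f , S] }  — shift
  I18: { [C → C . a], [S → - , C .] }  — shift, reduce
  I19: { [C → C a .] }  — reduce

I18 contains reduce item [S → - , C .] and shift item [C → C . a] — shift-reduce conflict.

Answer: Yes — I18: [S → - , C .] vs [C → C . a]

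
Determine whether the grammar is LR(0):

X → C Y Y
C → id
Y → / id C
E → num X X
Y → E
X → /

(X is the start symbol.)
Yes, the grammar is LR(0)

Augment with X' → X and build the canonical LR(0) collection (I0 = CLOSURE({[X' → . X]}), then GOTO on every symbol after a dot until no new states appear). It has 14 states:
  I0: { [C → . id], [X → . /], [X → . C Y Y], [X' → . X] }  — shift
  I1: { [X → / .] }  — reduce
  I2: { [E → . num X X], [X → C . Y Y], [Y → . / id C], [Y → . E] }  — shift
  I3: { [X' → X .] }  — accept
  I4: { [C → id .] }  — reduce
  I5: { [Y → / . id C] }  — shift
  I6: { [Y → E .] }  — reduce
  I7: { [E → . num X X], [X → C Y . Y], [Y → . / id C], [Y → . E] }  — shift
  I8: { [C → . id], [E → num . X X], [X → . /], [X → . C Y Y] }  — shift
  I9: { [C → . id], [E → num X . X], [X → . /], [X → . C Y Y] }  — shift
  I10: { [E → num X X .] }  — reduce
  I11: { [X → C Y Y .] }  — reduce
  I12: { [C → . id], [Y → / id . C] }  — shift
  I13: { [Y → / id C .] }  — reduce

Every state is either a pure shift/goto state or contains exactly one complete item and nothing to shift — no conflicts. The grammar is LR(0).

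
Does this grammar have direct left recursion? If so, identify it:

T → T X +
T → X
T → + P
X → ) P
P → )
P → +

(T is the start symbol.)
Yes, T is left-recursive

Direct left recursion occurs when N → N α for some non-terminal N (the right-hand side begins with the left-hand side itself).

T → T X +: LEFT RECURSIVE (starts with T)
T → X: starts with X
T → + P: starts with '+'
X → ) P: starts with ')'
P → ): starts with ')'
P → +: starts with '+'

The grammar has direct left recursion on: T.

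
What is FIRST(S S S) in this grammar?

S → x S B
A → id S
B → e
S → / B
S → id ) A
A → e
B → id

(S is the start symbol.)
FIRST sets of the non-terminals involved (from the grammar, by fixed-point iteration):
  FIRST(S) = { '/', 'id', 'x' }

To compute FIRST(S S S), process the symbols left to right:
Symbol S is a non-terminal. Add FIRST(S) \ {ε} = { '/', 'id', 'x' }
S is not nullable (ε ∉ FIRST(S)), so stop here.
FIRST(S S S) = { '/', 'id', 'x' }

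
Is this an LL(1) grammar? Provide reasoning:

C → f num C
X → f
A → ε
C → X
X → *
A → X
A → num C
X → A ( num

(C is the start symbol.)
A grammar is LL(1) if for each non-terminal N with multiple productions, the predict sets of those productions are pairwise disjoint, where PREDICT(N → α) = (FIRST(α) \ {ε}) ∪ (FOLLOW(N) if α ⇒* ε).

Relevant sets:
  FIRST(X) = { '(', '*', 'f', 'num' }
  FIRST(A) = { '(', '*', 'f', 'num', ε }
  FOLLOW(A) = { '(' }

For C:
  PREDICT(C → f num C) = { 'f' }
  PREDICT(C → X) = { '(', '*', 'f', 'num' }
For X:
  PREDICT(X → f) = { 'f' }
  PREDICT(X → '*') = { '*' }
  PREDICT(X → A '(' num) = { '(', '*', 'f', 'num' }
For A:
  PREDICT(A → ε) = { '(' }
  PREDICT(A → X) = { '(', '*', 'f', 'num' }
  PREDICT(A → num C) = { 'num' }

Conflict found: Predict set conflict for C: { 'f' }
The grammar is NOT LL(1).

Answer: No. Predict set conflict for C: { 'f' }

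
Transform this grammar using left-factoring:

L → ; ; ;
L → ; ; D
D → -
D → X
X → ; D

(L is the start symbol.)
Left-factoring transforms A → αβ₁ | αβ₂ into A → αA' and A' → β₁ | β₂
(α is the longest common prefix among the alternatives). Repeat until
no nonterminal has two alternatives with a common prefix.

Round 1: L has alternatives sharing prefix '; ;'. Introduce L': L → ; ; L'
  Add: L' → ;
  Add: L' → D

No remaining common prefixes — done.

Resulting grammar:
L → ; ; L'
L' → ;
L' → D
D → -
D → X
X → ; D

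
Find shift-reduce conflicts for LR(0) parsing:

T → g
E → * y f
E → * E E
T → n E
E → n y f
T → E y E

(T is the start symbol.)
Augment with T' → T and build the canonical LR(0) collection (I0 = CLOSURE({[T' → . T]}), then GOTO on every symbol after a dot until no new states appear). It has 16 states:
  I0: { [E → . * E E], [E → . * y f], [E → . n y f], [T → . E y E], [T → . g], [T → . n E], [T' → . T] }  — shift
  I1: { [E → * . E E], [E → * . y f], [E → . * E E], [E → . * y f], [E → . n y f] }  — shift
  I2: { [T → E . y E] }  — shift
  I3: { [T' → T .] }  — accept
  I4: { [T → g .] }  — reduce
  I5: { [E → . * E E], [E → . * y f], [E → . n y f], [E → n . y f], [T → n . E] }  — shift
  I6: { [T → n E .] }  — reduce
  I7: { [E → n . y f] }  — shift
  I8: { [E → n y . f] }  — shift
  I9: { [E → n y f .] }  — reduce
  I10: { [E → . * E E], [E → . * y f], [E → . n y f], [T → E y . E] }  — shift
  I11: { [T → E y E .] }  — reduce
  I12: { [E → * E . E], [E → . * E E], [E → . * y f], [E → . n y f] }  — shift
  I13: { [E → * y . f] }  — shift
  I14: { [E → * y f .] }  — reduce
  I15: { [E → * E E .] }  — reduce

No state contains both a complete item and a shift item.

Answer: No shift-reduce conflicts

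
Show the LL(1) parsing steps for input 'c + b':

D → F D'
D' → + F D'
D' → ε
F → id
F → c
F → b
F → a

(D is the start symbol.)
LL(1) parsing maintains a stack (initially the start symbol over $) and the input. At each step: if the stack top is a terminal, match it against the current input token; if it is a non-terminal N, replace it with the RHS of M[N, lookahead] (the unique production whose predict set contains the lookahead).

Stack is shown with the top on the left.

Stack     Input    Action
-------------------------
D $       c + b $  output D → F D'
F D' $    c + b $  output F → c
c D' $    c + b $  match 'c'
D' $      + b $    output D' → + F D'
+ F D' $  + b $    match '+'
F D' $    b $      output F → b
b D' $    b $      match 'b'
D' $      $        output D' → ε
$         $        accept

The string is accepted.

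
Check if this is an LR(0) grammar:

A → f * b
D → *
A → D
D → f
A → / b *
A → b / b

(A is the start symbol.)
Augment with A' → A and build the canonical LR(0) collection (I0 = CLOSURE({[A' → . A]}), then GOTO on every symbol after a dot until no new states appear). It has 13 states:
  I0: { [A → . / b *], [A → . D], [A → . b / b], [A → . f * b], [A' → . A], [D → . *], [D → . f] }  — shift
  I1: { [D → * .] }  — reduce
  I2: { [A → / . b *] }  — shift
  I3: { [A' → A .] }  — accept
  I4: { [A → D .] }  — reduce
  I5: { [A → b . / b] }  — shift
  I6: { [A → f . * b], [D → f .] }  — shift, reduce
  I7: { [A → f * . b] }  — shift
  I8: { [A → f * b .] }  — reduce
  I9: { [A → b / . b] }  — shift
  I10: { [A → b / b .] }  — reduce
  I11: { [A → / b . *] }  — shift
  I12: { [A → / b * .] }  — reduce

Conflict in state I6:
  Shift-reduce conflict between [D → f .] and [A → f . * b]
So the grammar is NOT LR(0).

Answer: No. Shift-reduce conflict between [D → f .] and [A → f . * b]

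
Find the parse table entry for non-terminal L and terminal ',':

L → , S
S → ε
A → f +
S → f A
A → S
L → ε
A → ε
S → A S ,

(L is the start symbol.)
L → , S

To find M[L, ','], we find productions for L where ',' is in the predict set (PREDICT(N → α) = (FIRST(α) \ {ε}) ∪ (FOLLOW(N) if α ⇒* ε)).

Relevant sets:
  FOLLOW(L) = { $ }

L → , S: PREDICT = { ',' }
  ',' is in predict set, so this production goes in M[L, ',']
L → ε: PREDICT = { $ }

M[L, ','] = L → , S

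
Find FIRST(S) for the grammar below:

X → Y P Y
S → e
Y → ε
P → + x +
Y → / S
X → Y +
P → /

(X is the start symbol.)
To compute FIRST(S), examine every production with S on the left-hand side, reading each right-hand side left to right until a non-nullable symbol is reached.

From S → e:
  - e is a terminal: add 'e' and stop

Collecting: FIRST(S) = { 'e' }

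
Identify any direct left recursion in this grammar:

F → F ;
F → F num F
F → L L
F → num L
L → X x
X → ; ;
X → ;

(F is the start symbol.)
Yes, F is left-recursive

Direct left recursion occurs when N → N α for some non-terminal N (the right-hand side begins with the left-hand side itself).

F → F ;: LEFT RECURSIVE (starts with F)
F → F num F: LEFT RECURSIVE (starts with F)
F → L L: starts with L
F → num L: starts with num
L → X x: starts with X
X → ; ;: starts with ';'
X → ;: starts with ';'

The grammar has direct left recursion on: F.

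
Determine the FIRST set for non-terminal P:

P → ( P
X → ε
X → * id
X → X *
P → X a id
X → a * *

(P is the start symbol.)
FIRST sets of the other non-terminals involved (by the same procedure, iterated to a fixed point):
  FIRST(X) = { '*', 'a', ε }

From P → ( P:
  - '(' is a terminal: add '(' and stop
From P → X a id:
  - X is a non-terminal: add FIRST(X) \ {ε} = { '*', 'a' }
    X is nullable, so continue to the next symbol
  - a is a terminal: add 'a' and stop

Collecting: FIRST(P) = { '(', '*', 'a' }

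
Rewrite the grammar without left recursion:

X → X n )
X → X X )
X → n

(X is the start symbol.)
X → n X'
X' → n ) X'
X' → X ) X'
X' → ε

X is directly left-recursive. The standard transformation for
  A → A α₁ | ... | A α_m | β₁ | ... | β_n
is
  A  → β₁ A' | ... | β_n A'
  A' → α₁ A' | ... | α_m A' | ε

X → n becomes X → n X'
X → X n ) becomes X' → n ) X'
X → X X ) becomes X' → X ) X'
Add X' → ε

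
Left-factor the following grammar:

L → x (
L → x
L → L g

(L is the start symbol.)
Left-factoring transforms A → αβ₁ | αβ₂ into A → αA' and A' → β₁ | β₂
(α is the longest common prefix among the alternatives). Repeat until
no nonterminal has two alternatives with a common prefix.

Round 1: L has alternatives sharing prefix 'x'. Introduce L': L → x L'
  Add: L' → (
  Add: L' → ε

No remaining common prefixes — done.

Resulting grammar:
L → x L'
L' → (
L' → ε
L → L g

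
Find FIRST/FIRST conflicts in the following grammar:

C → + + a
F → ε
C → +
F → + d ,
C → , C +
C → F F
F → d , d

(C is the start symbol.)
A FIRST/FIRST conflict occurs when two productions N → α and N → β for the same non-terminal have FIRST(α) ∩ FIRST(β) ≠ ∅ (with ε ∈ FIRST of a nullable right-hand side, so two nullable alternatives also conflict).

FIRST sets of the non-terminals at (or reachable through a nullable prefix from) the front of some alternative:
  FIRST(F) = { '+', 'd', ε }

Productions for C:
  C → + + a: FIRST = { '+' }
  C → +: FIRST = { '+' }
  C → , C +: FIRST = { ',' }
  C → F F: FIRST = { '+', 'd', ε }
Productions for F:
  F → ε: FIRST = { ε }
  F → + d ,: FIRST = { '+' }
  F → d , d: FIRST = { 'd' }

Conflict for C: C → + + a and C → +
  Overlap: { '+' }
Conflict for C: C → + + a and C → F F
  Overlap: { '+' }
Conflict for C: C → + and C → F F
  Overlap: { '+' }

Answer: Yes. C → '+' '+' a / C → '+' on { '+' }; C → '+' '+' a / C → F F on { '+' }; C → '+' / C → F F on { '+' }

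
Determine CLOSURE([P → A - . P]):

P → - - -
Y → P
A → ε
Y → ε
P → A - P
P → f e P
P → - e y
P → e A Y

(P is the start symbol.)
{ [A → .], [P → . - - -], [P → . - e y], [P → . A - P], [P → . e A Y], [P → . f e P], [P → A - . P] }

Start with: [P → A - . P]
  [P → A - . P] has the dot before P: add [P → . - - -], [P → . A - P], [P → . f e P], [P → . - e y], [P → . e A Y]
  [P → . A - P] has the dot before A: add [A → .]
No further items can be added.

CLOSURE = { [A → .], [P → . - - -], [P → . - e y], [P → . A - P], [P → . e A Y], [P → . f e P], [P → A - . P] }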